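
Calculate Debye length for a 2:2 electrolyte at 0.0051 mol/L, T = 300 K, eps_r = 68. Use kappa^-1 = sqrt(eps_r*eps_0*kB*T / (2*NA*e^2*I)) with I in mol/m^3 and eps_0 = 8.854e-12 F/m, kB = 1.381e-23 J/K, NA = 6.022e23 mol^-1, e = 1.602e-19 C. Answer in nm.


Ionic strength I = 0.0051 * 2^2 * 1000 = 20.4 mol/m^3
kappa^-1 = sqrt(68 * 8.854e-12 * 1.381e-23 * 300 / (2 * 6.022e23 * (1.602e-19)^2 * 20.4))
kappa^-1 = 1.989 nm

1.989


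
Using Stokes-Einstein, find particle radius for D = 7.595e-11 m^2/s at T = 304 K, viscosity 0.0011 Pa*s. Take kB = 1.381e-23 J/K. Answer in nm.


Stokes-Einstein: R = kB*T / (6*pi*eta*D)
R = 1.381e-23 * 304 / (6 * pi * 0.0011 * 7.595e-11)
R = 2.66591e-09 m = 2.67 nm

2.67


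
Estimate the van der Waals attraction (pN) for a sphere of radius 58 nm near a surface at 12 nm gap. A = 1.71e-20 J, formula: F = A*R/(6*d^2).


Convert to SI: R = 58 nm = 5.8e-08 m, d = 12 nm = 1.2e-08 m
F = A * R / (6 * d^2)
F = 1.71e-20 * 5.8e-08 / (6 * (1.2e-08)^2)
F = 1.14792e-12 N = 1.148 pN

1.148


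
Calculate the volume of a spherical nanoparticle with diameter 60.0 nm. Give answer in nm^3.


Radius r = 60.0/2 = 30 nm
Volume V = (4/3) * pi * r^3
V = (4/3) * pi * (30)^3
V = 113097.34 nm^3

113097.34


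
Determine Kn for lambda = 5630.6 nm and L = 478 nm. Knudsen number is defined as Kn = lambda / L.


Knudsen number Kn = lambda / L
Kn = 5630.6 / 478
Kn = 11.7795

11.7795


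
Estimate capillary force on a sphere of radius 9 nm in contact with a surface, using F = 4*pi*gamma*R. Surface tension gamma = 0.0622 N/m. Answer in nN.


Convert radius: R = 9 nm = 9e-09 m
F = 4 * pi * gamma * R
F = 4 * pi * 0.0622 * 9e-09
F = 7.03465e-09 N = 7.0347 nN

7.0347


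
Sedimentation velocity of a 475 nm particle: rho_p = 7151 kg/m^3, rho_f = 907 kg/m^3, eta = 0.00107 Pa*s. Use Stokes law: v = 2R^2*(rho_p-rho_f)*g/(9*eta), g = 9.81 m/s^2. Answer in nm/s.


Radius R = 475/2 nm = 2.375e-07 m
Density difference = 7151 - 907 = 6244 kg/m^3
v = 2 * R^2 * (rho_p - rho_f) * g / (9 * eta)
v = 2 * (2.375e-07)^2 * 6244 * 9.81 / (9 * 0.00107)
v = 7.17568e-07 m/s = 717.5676 nm/s

717.5676


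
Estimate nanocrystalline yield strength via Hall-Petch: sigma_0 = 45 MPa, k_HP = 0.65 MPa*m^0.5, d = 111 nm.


d = 111 nm = 1.11e-07 m
sqrt(d) = 0.0003331666
Hall-Petch contribution = k / sqrt(d) = 0.65 / 0.0003331666 = 1951.0 MPa
sigma = sigma_0 + k/sqrt(d) = 45 + 1951.0 = 1996.0 MPa

1996.0


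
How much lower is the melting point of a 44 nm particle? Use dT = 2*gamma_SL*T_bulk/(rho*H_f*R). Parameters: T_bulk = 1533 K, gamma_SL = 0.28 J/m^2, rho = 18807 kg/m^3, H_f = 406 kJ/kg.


Radius R = 44/2 = 22 nm = 2.2e-08 m
Convert H_f = 406 kJ/kg = 406000 J/kg
dT = 2 * gamma_SL * T_bulk / (rho * H_f * R)
dT = 2 * 0.28 * 1533 / (18807 * 406000 * 2.2e-08)
dT = 5.1 K

5.1


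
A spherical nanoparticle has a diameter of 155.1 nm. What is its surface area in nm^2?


Radius r = 155.1/2 = 77.55 nm
Surface area SA = 4 * pi * r^2
SA = 4 * pi * (77.55)^2
SA = 75574.18 nm^2

75574.18


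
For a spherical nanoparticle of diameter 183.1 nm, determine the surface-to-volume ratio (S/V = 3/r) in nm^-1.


Radius r = 183.1/2 = 91.55 nm
S/V = 3 / r = 3 / 91.55
S/V = 0.0328 nm^-1

0.0328


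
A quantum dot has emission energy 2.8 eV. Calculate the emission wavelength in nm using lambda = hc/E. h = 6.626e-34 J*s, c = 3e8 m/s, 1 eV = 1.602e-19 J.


Convert energy: E = 2.8 eV = 2.8 * 1.602e-19 = 4.4856e-19 J
lambda = h*c / E = 6.626e-34 * 3e8 / 4.4856e-19
lambda = 4.43151e-07 m = 443.2 nm

443.2


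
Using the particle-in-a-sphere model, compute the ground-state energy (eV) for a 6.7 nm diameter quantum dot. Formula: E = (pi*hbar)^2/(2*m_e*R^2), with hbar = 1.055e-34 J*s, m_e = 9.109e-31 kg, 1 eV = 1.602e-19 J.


Radius R = 6.7/2 = 3.35 nm = 3.35e-09 m
E = (pi * 1.055e-34)^2 / (2 * 9.109e-31 * (3.35e-09)^2)
E(J) = 5.37297e-21
E = E(J) / 1.602e-19 = 0.0335 eV

0.0335


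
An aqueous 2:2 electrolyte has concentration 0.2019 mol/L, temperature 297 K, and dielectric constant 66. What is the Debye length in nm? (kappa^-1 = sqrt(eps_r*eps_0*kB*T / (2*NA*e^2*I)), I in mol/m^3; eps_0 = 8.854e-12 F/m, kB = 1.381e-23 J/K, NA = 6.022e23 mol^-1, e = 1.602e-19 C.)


Ionic strength I = 0.2019 * 2^2 * 1000 = 807.6 mol/m^3
kappa^-1 = sqrt(66 * 8.854e-12 * 1.381e-23 * 297 / (2 * 6.022e23 * (1.602e-19)^2 * 807.6))
kappa^-1 = 0.31 nm

0.31


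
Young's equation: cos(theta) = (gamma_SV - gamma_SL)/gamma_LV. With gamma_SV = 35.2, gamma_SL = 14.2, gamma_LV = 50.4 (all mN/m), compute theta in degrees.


cos(theta) = (gamma_SV - gamma_SL) / gamma_LV
cos(theta) = (35.2 - 14.2) / 50.4
cos(theta) = 0.416667
theta = arccos(0.416667) = 65.38 degrees

65.38


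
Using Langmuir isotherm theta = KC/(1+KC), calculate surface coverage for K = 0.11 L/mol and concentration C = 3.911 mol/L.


Langmuir isotherm: theta = K*C / (1 + K*C)
K*C = 0.11 * 3.911 = 0.43021
theta = 0.43021 / (1 + 0.43021) = 0.43021 / 1.43021
theta = 0.3008

0.3008


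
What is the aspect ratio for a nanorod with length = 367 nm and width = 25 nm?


Aspect ratio AR = length / diameter
AR = 367 / 25
AR = 14.68

14.68


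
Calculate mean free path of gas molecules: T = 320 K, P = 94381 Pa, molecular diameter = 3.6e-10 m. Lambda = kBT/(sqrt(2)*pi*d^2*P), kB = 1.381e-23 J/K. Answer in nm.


Mean free path: lambda = kB*T / (sqrt(2) * pi * d^2 * P)
lambda = 1.381e-23 * 320 / (sqrt(2) * pi * (3.6e-10)^2 * 94381)
lambda = 8.13185e-08 m
lambda = 81.32 nm

81.32


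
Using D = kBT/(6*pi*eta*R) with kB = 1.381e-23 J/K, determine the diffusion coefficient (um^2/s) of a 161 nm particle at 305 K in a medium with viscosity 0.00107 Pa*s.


Radius R = 161/2 = 80.5 nm = 8.05e-08 m
D = kB*T / (6*pi*eta*R)
D = 1.381e-23 * 305 / (6 * pi * 0.00107 * 8.05e-08)
D = 2.59426e-12 m^2/s = 2.594 um^2/s

2.594


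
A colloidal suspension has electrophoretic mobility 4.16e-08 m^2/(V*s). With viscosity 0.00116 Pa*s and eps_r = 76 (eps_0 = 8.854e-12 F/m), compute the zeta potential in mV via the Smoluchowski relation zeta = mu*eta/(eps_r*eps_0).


Smoluchowski equation: zeta = mu * eta / (eps_r * eps_0)
zeta = 4.16e-08 * 0.00116 / (76 * 8.854e-12)
zeta = 0.071713 V = 71.71 mV

71.71


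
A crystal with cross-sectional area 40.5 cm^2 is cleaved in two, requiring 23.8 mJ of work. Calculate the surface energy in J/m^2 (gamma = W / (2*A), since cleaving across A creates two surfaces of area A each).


Convert: A = 40.5 cm^2 = 0.00405 m^2, W = 23.8 mJ = 0.0238 J
Cleaving exposes two faces of area A, so total new surface = 2*A and gamma = W / (2*A)
gamma = 0.0238 / (2 * 0.00405)
gamma = 2.938 J/m^2

2.938


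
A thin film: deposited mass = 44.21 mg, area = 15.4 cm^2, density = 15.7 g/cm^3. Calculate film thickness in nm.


Convert: m = 44.21 mg = 4.4210e-05 kg, A = 15.4 cm^2 = 1.5400e-03 m^2, rho = 15.7 g/cm^3 = 15700 kg/m^3
t = m / (A * rho)
t = 4.4210e-05 / (1.5400e-03 * 15700)
t = 1.8285e-06 m = 1828.5 nm

1828.5


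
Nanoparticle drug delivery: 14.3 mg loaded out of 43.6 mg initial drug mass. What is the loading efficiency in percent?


Drug loading efficiency = (drug loaded / drug initial) * 100
DLE = 14.3 / 43.6 * 100
DLE = 0.328 * 100
DLE = 32.8%

32.8


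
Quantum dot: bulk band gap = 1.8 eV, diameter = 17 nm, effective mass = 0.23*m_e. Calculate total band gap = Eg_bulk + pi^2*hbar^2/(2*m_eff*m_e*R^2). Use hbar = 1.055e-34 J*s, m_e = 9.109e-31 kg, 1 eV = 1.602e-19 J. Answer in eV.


Radius R = 17/2 nm = 8.5e-09 m
Confinement energy dE = pi^2 * hbar^2 / (2 * m_eff * m_e * R^2)
dE = pi^2 * (1.055e-34)^2 / (2 * 0.23 * 9.109e-31 * (8.5e-09)^2) J, divided by 1.602e-19 J/eV
dE = 0.0227 eV
Total band gap = E_g(bulk) + dE = 1.8 + 0.0227 = 1.8227 eV

1.8227


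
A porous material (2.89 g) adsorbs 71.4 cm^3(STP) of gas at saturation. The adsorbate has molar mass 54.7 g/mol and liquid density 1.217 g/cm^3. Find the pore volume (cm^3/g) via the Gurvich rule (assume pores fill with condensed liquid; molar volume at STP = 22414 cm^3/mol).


Moles adsorbed n = V_ads / 22414 = 71.4 / 22414 = 3.185509e-03 mol
Liquid volume V_liq = n * M / rho_liq = 3.185509e-03 * 54.7 / 1.217 = 0.14318 cm^3
Specific pore volume V_pore = V_liq / m_sample = 0.14318 / 2.89
V_pore = 0.0495 cm^3/g

0.0495


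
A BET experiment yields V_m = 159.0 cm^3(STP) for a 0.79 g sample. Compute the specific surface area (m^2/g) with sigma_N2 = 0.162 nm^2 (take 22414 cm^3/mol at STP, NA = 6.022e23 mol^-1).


Number of moles in monolayer = V_m / 22414 = 159.0 / 22414 = 0.00709378
Number of molecules = moles * NA = 0.00709378 * 6.022e23
SA = molecules * sigma / mass
SA = (159.0 / 22414) * 6.022e23 * 0.162e-18 / 0.79
SA = 876.0 m^2/g

876.0


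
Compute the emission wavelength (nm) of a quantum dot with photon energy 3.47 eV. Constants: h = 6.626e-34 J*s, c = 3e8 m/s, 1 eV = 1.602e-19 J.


Convert energy: E = 3.47 eV = 3.47 * 1.602e-19 = 5.55894e-19 J
lambda = h*c / E = 6.626e-34 * 3e8 / 5.55894e-19
lambda = 3.57586e-07 m = 357.6 nm

357.6


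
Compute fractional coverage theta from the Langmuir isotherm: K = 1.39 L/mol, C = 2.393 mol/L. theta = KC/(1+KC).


Langmuir isotherm: theta = K*C / (1 + K*C)
K*C = 1.39 * 2.393 = 3.32627
theta = 3.32627 / (1 + 3.32627) = 3.32627 / 4.32627
theta = 0.7689

0.7689


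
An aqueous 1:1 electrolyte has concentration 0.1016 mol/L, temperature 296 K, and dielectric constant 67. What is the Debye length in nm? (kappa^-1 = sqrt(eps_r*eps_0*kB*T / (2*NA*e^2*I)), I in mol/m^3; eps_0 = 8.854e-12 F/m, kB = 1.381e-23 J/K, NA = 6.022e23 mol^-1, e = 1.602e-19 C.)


Ionic strength I = 0.1016 * 1^2 * 1000 = 101.6 mol/m^3
kappa^-1 = sqrt(67 * 8.854e-12 * 1.381e-23 * 296 / (2 * 6.022e23 * (1.602e-19)^2 * 101.6))
kappa^-1 = 0.879 nm

0.879


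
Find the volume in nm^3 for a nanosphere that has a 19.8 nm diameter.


Radius r = 19.8/2 = 9.9 nm
Volume V = (4/3) * pi * r^3
V = (4/3) * pi * (9.9)^3
V = 4064.38 nm^3

4064.38


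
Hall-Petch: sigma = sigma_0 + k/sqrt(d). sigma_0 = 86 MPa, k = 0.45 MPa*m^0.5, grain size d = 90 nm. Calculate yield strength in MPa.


d = 90 nm = 9e-08 m
sqrt(d) = 0.0003
Hall-Petch contribution = k / sqrt(d) = 0.45 / 0.0003 = 1500.0 MPa
sigma = sigma_0 + k/sqrt(d) = 86 + 1500.0 = 1586.0 MPa

1586.0


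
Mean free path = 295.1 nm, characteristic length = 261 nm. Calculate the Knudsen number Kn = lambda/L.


Knudsen number Kn = lambda / L
Kn = 295.1 / 261
Kn = 1.1307

1.1307


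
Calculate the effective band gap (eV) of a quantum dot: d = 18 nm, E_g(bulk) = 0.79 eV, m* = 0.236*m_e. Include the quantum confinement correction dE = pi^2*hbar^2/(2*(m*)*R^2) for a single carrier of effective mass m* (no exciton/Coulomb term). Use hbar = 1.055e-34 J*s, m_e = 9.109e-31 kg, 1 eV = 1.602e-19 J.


Radius R = 18/2 nm = 9e-09 m
Confinement energy dE = pi^2 * hbar^2 / (2 * m_eff * m_e * R^2)
dE = pi^2 * (1.055e-34)^2 / (2 * 0.236 * 9.109e-31 * (9e-09)^2) J, divided by 1.602e-19 J/eV
dE = 0.0197 eV
Total band gap = E_g(bulk) + dE = 0.79 + 0.0197 = 0.8097 eV

0.8097


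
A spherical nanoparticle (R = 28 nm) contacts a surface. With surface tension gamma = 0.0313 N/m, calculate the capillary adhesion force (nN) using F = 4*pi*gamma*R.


Convert radius: R = 28 nm = 2.8e-08 m
F = 4 * pi * gamma * R
F = 4 * pi * 0.0313 * 2.8e-08
F = 1.10132e-08 N = 11.0132 nN

11.0132


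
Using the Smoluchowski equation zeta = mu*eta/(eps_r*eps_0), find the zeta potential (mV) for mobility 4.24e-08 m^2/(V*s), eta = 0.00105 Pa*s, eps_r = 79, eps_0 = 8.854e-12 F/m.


Smoluchowski equation: zeta = mu * eta / (eps_r * eps_0)
zeta = 4.24e-08 * 0.00105 / (79 * 8.854e-12)
zeta = 0.063649 V = 63.65 mV

63.65


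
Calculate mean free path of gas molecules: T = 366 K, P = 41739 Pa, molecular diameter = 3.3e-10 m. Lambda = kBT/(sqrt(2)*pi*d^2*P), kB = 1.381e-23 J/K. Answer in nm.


Mean free path: lambda = kB*T / (sqrt(2) * pi * d^2 * P)
lambda = 1.381e-23 * 366 / (sqrt(2) * pi * (3.3e-10)^2 * 41739)
lambda = 2.50288e-07 m
lambda = 250.29 nm

250.29


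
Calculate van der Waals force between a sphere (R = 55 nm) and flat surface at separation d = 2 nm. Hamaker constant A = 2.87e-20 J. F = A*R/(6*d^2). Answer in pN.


Convert to SI: R = 55 nm = 5.5e-08 m, d = 2 nm = 2e-09 m
F = A * R / (6 * d^2)
F = 2.87e-20 * 5.5e-08 / (6 * (2e-09)^2)
F = 6.57708e-11 N = 65.771 pN

65.771


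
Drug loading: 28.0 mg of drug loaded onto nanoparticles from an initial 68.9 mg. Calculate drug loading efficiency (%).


Drug loading efficiency = (drug loaded / drug initial) * 100
DLE = 28.0 / 68.9 * 100
DLE = 0.4064 * 100
DLE = 40.64%

40.64


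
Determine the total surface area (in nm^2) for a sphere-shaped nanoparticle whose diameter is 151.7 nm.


Radius r = 151.7/2 = 75.85 nm
Surface area SA = 4 * pi * r^2
SA = 4 * pi * (75.85)^2
SA = 72297.13 nm^2

72297.13


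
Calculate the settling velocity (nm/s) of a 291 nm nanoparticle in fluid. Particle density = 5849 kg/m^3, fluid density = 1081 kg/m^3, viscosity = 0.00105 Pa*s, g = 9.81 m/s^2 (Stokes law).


Radius R = 291/2 nm = 1.455e-07 m
Density difference = 5849 - 1081 = 4768 kg/m^3
v = 2 * R^2 * (rho_p - rho_f) * g / (9 * eta)
v = 2 * (1.455e-07)^2 * 4768 * 9.81 / (9 * 0.00105)
v = 2.0957e-07 m/s = 209.5702 nm/s

209.5702


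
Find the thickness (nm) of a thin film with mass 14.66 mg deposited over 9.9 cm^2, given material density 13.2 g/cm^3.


Convert: m = 14.66 mg = 1.4660e-05 kg, A = 9.9 cm^2 = 9.9000e-04 m^2, rho = 13.2 g/cm^3 = 13200 kg/m^3
t = m / (A * rho)
t = 1.4660e-05 / (9.9000e-04 * 13200)
t = 1.1218e-06 m = 1121.8 nm

1121.8


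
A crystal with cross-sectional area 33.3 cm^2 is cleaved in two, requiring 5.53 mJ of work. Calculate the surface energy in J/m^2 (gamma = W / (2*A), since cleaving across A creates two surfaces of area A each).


Convert: A = 33.3 cm^2 = 0.00333 m^2, W = 5.53 mJ = 0.00553 J
Cleaving exposes two faces of area A, so total new surface = 2*A and gamma = W / (2*A)
gamma = 0.00553 / (2 * 0.00333)
gamma = 0.83 J/m^2

0.83


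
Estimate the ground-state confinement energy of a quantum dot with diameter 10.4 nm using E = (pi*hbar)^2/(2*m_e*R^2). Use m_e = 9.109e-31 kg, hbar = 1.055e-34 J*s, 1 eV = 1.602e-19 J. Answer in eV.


Radius R = 10.4/2 = 5.2 nm = 5.2e-09 m
E = (pi * 1.055e-34)^2 / (2 * 9.109e-31 * (5.2e-09)^2)
E(J) = 2.22996e-21
E = E(J) / 1.602e-19 = 0.0139 eV

0.0139


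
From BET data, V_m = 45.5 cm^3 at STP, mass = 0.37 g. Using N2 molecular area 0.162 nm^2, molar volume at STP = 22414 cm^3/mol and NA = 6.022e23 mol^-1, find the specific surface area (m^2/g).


Number of moles in monolayer = V_m / 22414 = 45.5 / 22414 = 0.00202998
Number of molecules = moles * NA = 0.00202998 * 6.022e23
SA = molecules * sigma / mass
SA = (45.5 / 22414) * 6.022e23 * 0.162e-18 / 0.37
SA = 535.2 m^2/g

535.2


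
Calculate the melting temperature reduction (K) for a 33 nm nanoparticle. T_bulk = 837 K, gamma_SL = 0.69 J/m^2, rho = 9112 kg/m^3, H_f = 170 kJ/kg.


Radius R = 33/2 = 16.5 nm = 1.65e-08 m
Convert H_f = 170 kJ/kg = 170000 J/kg
dT = 2 * gamma_SL * T_bulk / (rho * H_f * R)
dT = 2 * 0.69 * 837 / (9112 * 170000 * 1.65e-08)
dT = 45.2 K

45.2


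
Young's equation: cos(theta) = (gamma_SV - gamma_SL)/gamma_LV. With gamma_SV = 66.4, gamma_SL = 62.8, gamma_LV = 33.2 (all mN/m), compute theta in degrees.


cos(theta) = (gamma_SV - gamma_SL) / gamma_LV
cos(theta) = (66.4 - 62.8) / 33.2
cos(theta) = 0.108434
theta = arccos(0.108434) = 83.77 degrees

83.77


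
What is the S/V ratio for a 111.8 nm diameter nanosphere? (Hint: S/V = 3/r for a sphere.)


Radius r = 111.8/2 = 55.9 nm
S/V = 3 / r = 3 / 55.9
S/V = 0.0537 nm^-1

0.0537


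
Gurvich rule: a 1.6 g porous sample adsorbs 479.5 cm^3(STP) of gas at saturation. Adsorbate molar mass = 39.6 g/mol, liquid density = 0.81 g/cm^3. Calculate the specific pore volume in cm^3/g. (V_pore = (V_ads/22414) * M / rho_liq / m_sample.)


Moles adsorbed n = V_ads / 22414 = 479.5 / 22414 = 2.139288e-02 mol
Liquid volume V_liq = n * M / rho_liq = 2.139288e-02 * 39.6 / 0.81 = 1.04587 cm^3
Specific pore volume V_pore = V_liq / m_sample = 1.04587 / 1.6
V_pore = 0.6537 cm^3/g

0.6537


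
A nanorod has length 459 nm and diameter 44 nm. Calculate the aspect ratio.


Aspect ratio AR = length / diameter
AR = 459 / 44
AR = 10.43

10.43


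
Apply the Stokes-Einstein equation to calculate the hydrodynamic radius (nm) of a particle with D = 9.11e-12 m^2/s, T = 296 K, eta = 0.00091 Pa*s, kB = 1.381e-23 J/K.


Stokes-Einstein: R = kB*T / (6*pi*eta*D)
R = 1.381e-23 * 296 / (6 * pi * 0.00091 * 9.11e-12)
R = 2.61592e-08 m = 26.16 nm

26.16


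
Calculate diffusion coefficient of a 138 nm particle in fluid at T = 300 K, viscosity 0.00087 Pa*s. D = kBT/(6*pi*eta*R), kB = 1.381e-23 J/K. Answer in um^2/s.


Radius R = 138/2 = 69 nm = 6.9e-08 m
D = kB*T / (6*pi*eta*R)
D = 1.381e-23 * 300 / (6 * pi * 0.00087 * 6.9e-08)
D = 3.66139e-12 m^2/s = 3.661 um^2/s

3.661


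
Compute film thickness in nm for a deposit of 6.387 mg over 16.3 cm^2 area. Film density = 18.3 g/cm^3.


Convert: m = 6.387 mg = 6.3870e-06 kg, A = 16.3 cm^2 = 1.6300e-03 m^2, rho = 18.3 g/cm^3 = 18300 kg/m^3
t = m / (A * rho)
t = 6.3870e-06 / (1.6300e-03 * 18300)
t = 2.1412e-07 m = 214.1 nm

214.1


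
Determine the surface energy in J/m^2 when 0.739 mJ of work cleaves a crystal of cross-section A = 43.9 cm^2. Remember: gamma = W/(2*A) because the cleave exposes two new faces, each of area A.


Convert: A = 43.9 cm^2 = 0.00439 m^2, W = 0.739 mJ = 0.000739 J
Cleaving exposes two faces of area A, so total new surface = 2*A and gamma = W / (2*A)
gamma = 0.000739 / (2 * 0.00439)
gamma = 0.084 J/m^2

0.084


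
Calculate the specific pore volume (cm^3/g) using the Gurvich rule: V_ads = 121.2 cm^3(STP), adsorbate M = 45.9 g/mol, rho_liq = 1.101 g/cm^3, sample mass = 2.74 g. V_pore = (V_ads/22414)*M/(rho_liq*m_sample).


Moles adsorbed n = V_ads / 22414 = 121.2 / 22414 = 5.407335e-03 mol
Liquid volume V_liq = n * M / rho_liq = 5.407335e-03 * 45.9 / 1.101 = 0.22543 cm^3
Specific pore volume V_pore = V_liq / m_sample = 0.22543 / 2.74
V_pore = 0.0823 cm^3/g

0.0823


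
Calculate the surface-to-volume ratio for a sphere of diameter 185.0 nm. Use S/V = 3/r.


Radius r = 185.0/2 = 92.5 nm
S/V = 3 / r = 3 / 92.5
S/V = 0.0324 nm^-1

0.0324


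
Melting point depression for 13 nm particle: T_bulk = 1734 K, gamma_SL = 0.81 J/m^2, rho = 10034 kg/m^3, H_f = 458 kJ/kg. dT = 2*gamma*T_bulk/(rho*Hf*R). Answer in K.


Radius R = 13/2 = 6.5 nm = 6.5e-09 m
Convert H_f = 458 kJ/kg = 458000 J/kg
dT = 2 * gamma_SL * T_bulk / (rho * H_f * R)
dT = 2 * 0.81 * 1734 / (10034 * 458000 * 6.5e-09)
dT = 94.0 K

94.0


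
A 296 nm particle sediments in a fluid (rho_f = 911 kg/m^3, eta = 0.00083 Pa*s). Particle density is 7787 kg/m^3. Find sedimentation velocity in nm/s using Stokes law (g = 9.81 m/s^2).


Radius R = 296/2 nm = 1.48e-07 m
Density difference = 7787 - 911 = 6876 kg/m^3
v = 2 * R^2 * (rho_p - rho_f) * g / (9 * eta)
v = 2 * (1.48e-07)^2 * 6876 * 9.81 / (9 * 0.00083)
v = 3.95583e-07 m/s = 395.5831 nm/s

395.5831


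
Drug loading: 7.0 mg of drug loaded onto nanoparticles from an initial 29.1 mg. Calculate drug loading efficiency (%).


Drug loading efficiency = (drug loaded / drug initial) * 100
DLE = 7.0 / 29.1 * 100
DLE = 0.2405 * 100
DLE = 24.05%

24.05


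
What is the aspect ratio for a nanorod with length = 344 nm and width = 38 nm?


Aspect ratio AR = length / diameter
AR = 344 / 38
AR = 9.05

9.05


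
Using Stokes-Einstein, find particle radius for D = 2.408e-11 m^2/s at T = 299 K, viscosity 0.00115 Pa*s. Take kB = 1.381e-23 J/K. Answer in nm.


Stokes-Einstein: R = kB*T / (6*pi*eta*D)
R = 1.381e-23 * 299 / (6 * pi * 0.00115 * 2.408e-11)
R = 7.9106e-09 m = 7.91 nm

7.91


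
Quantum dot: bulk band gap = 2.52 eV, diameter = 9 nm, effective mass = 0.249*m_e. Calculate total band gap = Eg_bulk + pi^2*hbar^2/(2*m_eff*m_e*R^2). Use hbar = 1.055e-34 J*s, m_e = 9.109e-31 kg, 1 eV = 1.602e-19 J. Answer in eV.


Radius R = 9/2 nm = 4.5e-09 m
Confinement energy dE = pi^2 * hbar^2 / (2 * m_eff * m_e * R^2)
dE = pi^2 * (1.055e-34)^2 / (2 * 0.249 * 9.109e-31 * (4.5e-09)^2) J, divided by 1.602e-19 J/eV
dE = 0.0746 eV
Total band gap = E_g(bulk) + dE = 2.52 + 0.0746 = 2.5946 eV

2.5946


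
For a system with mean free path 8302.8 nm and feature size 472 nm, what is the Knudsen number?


Knudsen number Kn = lambda / L
Kn = 8302.8 / 472
Kn = 17.5907

17.5907


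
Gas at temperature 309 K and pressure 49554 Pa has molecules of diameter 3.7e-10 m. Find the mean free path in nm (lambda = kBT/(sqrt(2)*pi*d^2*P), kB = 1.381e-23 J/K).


Mean free path: lambda = kB*T / (sqrt(2) * pi * d^2 * P)
lambda = 1.381e-23 * 309 / (sqrt(2) * pi * (3.7e-10)^2 * 49554)
lambda = 1.41581e-07 m
lambda = 141.58 nm

141.58


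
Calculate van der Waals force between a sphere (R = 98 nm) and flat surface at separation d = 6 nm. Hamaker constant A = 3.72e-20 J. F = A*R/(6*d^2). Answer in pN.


Convert to SI: R = 98 nm = 9.8e-08 m, d = 6 nm = 6e-09 m
F = A * R / (6 * d^2)
F = 3.72e-20 * 9.8e-08 / (6 * (6e-09)^2)
F = 1.68778e-11 N = 16.878 pN

16.878


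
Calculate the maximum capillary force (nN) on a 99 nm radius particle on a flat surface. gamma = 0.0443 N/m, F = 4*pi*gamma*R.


Convert radius: R = 99 nm = 9.9e-08 m
F = 4 * pi * gamma * R
F = 4 * pi * 0.0443 * 9.9e-08
F = 5.51123e-08 N = 55.1123 nN

55.1123


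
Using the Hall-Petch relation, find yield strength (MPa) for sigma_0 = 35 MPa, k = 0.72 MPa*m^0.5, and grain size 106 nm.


d = 106 nm = 1.06e-07 m
sqrt(d) = 0.0003255764
Hall-Petch contribution = k / sqrt(d) = 0.72 / 0.0003255764 = 2211.5 MPa
sigma = sigma_0 + k/sqrt(d) = 35 + 2211.5 = 2246.5 MPa

2246.5


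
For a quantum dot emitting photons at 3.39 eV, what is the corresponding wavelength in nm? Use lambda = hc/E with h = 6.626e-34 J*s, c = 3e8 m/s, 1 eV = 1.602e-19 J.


Convert energy: E = 3.39 eV = 3.39 * 1.602e-19 = 5.43078e-19 J
lambda = h*c / E = 6.626e-34 * 3e8 / 5.43078e-19
lambda = 3.66025e-07 m = 366.0 nm

366.0


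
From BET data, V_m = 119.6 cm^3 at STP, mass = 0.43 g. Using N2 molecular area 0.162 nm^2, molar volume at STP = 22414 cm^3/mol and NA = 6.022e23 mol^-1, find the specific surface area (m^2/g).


Number of moles in monolayer = V_m / 22414 = 119.6 / 22414 = 0.00533595
Number of molecules = moles * NA = 0.00533595 * 6.022e23
SA = molecules * sigma / mass
SA = (119.6 / 22414) * 6.022e23 * 0.162e-18 / 0.43
SA = 1210.6 m^2/g

1210.6


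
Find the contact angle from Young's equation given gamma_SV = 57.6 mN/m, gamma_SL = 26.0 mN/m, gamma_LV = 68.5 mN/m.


cos(theta) = (gamma_SV - gamma_SL) / gamma_LV
cos(theta) = (57.6 - 26.0) / 68.5
cos(theta) = 0.461314
theta = arccos(0.461314) = 62.53 degrees

62.53


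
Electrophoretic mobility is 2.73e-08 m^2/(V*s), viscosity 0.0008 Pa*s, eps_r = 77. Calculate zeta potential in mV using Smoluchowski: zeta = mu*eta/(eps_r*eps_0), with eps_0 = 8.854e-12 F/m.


Smoluchowski equation: zeta = mu * eta / (eps_r * eps_0)
zeta = 2.73e-08 * 0.0008 / (77 * 8.854e-12)
zeta = 0.032035 V = 32.03 mV

32.03


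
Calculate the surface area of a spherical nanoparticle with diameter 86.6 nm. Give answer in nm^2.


Radius r = 86.6/2 = 43.3 nm
Surface area SA = 4 * pi * r^2
SA = 4 * pi * (43.3)^2
SA = 23560.56 nm^2

23560.56


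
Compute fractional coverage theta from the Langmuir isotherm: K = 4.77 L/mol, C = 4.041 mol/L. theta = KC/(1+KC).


Langmuir isotherm: theta = K*C / (1 + K*C)
K*C = 4.77 * 4.041 = 19.27557
theta = 19.27557 / (1 + 19.27557) = 19.27557 / 20.27557
theta = 0.9507

0.9507


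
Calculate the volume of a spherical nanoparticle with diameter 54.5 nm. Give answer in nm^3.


Radius r = 54.5/2 = 27.25 nm
Volume V = (4/3) * pi * r^3
V = (4/3) * pi * (27.25)^3
V = 84759.45 nm^3

84759.45


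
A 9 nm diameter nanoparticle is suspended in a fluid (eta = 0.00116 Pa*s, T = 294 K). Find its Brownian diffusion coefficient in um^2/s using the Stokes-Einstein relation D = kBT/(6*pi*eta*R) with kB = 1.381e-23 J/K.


Radius R = 9/2 = 4.5 nm = 4.5e-09 m
D = kB*T / (6*pi*eta*R)
D = 1.381e-23 * 294 / (6 * pi * 0.00116 * 4.5e-09)
D = 4.12638e-11 m^2/s = 41.264 um^2/s

41.264


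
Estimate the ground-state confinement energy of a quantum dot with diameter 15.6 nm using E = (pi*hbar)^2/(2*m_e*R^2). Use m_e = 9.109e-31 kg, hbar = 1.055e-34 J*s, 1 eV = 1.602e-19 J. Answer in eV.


Radius R = 15.6/2 = 7.8 nm = 7.8e-09 m
E = (pi * 1.055e-34)^2 / (2 * 9.109e-31 * (7.8e-09)^2)
E(J) = 9.91094e-22
E = E(J) / 1.602e-19 = 0.0062 eV

0.0062


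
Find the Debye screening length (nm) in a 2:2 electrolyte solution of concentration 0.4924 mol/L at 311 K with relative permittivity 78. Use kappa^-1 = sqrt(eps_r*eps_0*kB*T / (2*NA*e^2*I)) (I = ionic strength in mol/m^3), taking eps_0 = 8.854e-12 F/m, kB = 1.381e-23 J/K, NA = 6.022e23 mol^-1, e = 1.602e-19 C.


Ionic strength I = 0.4924 * 2^2 * 1000 = 1969.6 mol/m^3
kappa^-1 = sqrt(78 * 8.854e-12 * 1.381e-23 * 311 / (2 * 6.022e23 * (1.602e-19)^2 * 1969.6))
kappa^-1 = 0.221 nm

0.221


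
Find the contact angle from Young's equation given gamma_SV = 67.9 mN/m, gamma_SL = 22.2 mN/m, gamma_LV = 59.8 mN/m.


cos(theta) = (gamma_SV - gamma_SL) / gamma_LV
cos(theta) = (67.9 - 22.2) / 59.8
cos(theta) = 0.764214
theta = arccos(0.764214) = 40.16 degrees

40.16


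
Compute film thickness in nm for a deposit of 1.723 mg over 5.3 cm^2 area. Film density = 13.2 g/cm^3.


Convert: m = 1.723 mg = 1.7230e-06 kg, A = 5.3 cm^2 = 5.3000e-04 m^2, rho = 13.2 g/cm^3 = 13200 kg/m^3
t = m / (A * rho)
t = 1.7230e-06 / (5.3000e-04 * 13200)
t = 2.4628e-07 m = 246.3 nm

246.3


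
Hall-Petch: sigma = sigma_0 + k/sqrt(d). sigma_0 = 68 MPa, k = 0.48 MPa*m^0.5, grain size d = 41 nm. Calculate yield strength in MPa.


d = 41 nm = 4.1e-08 m
sqrt(d) = 0.0002024846
Hall-Petch contribution = k / sqrt(d) = 0.48 / 0.0002024846 = 2370.6 MPa
sigma = sigma_0 + k/sqrt(d) = 68 + 2370.6 = 2438.6 MPa

2438.6


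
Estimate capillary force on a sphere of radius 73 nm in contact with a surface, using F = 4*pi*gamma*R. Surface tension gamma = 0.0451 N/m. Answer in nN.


Convert radius: R = 73 nm = 7.3e-08 m
F = 4 * pi * gamma * R
F = 4 * pi * 0.0451 * 7.3e-08
F = 4.13723e-08 N = 41.3723 nN

41.3723


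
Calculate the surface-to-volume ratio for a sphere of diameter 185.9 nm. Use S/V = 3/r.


Radius r = 185.9/2 = 92.95 nm
S/V = 3 / r = 3 / 92.95
S/V = 0.0323 nm^-1

0.0323


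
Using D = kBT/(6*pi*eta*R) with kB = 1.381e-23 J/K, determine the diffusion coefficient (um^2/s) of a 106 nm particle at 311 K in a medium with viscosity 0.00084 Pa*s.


Radius R = 106/2 = 53 nm = 5.3e-08 m
D = kB*T / (6*pi*eta*R)
D = 1.381e-23 * 311 / (6 * pi * 0.00084 * 5.3e-08)
D = 5.11797e-12 m^2/s = 5.118 um^2/s

5.118


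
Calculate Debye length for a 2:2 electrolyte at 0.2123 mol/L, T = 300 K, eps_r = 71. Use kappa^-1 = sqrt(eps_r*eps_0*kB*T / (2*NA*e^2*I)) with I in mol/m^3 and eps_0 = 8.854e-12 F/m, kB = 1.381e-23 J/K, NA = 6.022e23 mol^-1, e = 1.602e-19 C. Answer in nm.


Ionic strength I = 0.2123 * 2^2 * 1000 = 849.2 mol/m^3
kappa^-1 = sqrt(71 * 8.854e-12 * 1.381e-23 * 300 / (2 * 6.022e23 * (1.602e-19)^2 * 849.2))
kappa^-1 = 0.315 nm

0.315


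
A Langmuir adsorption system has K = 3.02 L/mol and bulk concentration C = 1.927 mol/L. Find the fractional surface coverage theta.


Langmuir isotherm: theta = K*C / (1 + K*C)
K*C = 3.02 * 1.927 = 5.81954
theta = 5.81954 / (1 + 5.81954) = 5.81954 / 6.81954
theta = 0.8534

0.8534


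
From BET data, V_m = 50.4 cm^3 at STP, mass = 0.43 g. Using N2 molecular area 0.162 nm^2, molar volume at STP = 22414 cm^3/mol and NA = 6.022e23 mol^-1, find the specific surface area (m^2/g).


Number of moles in monolayer = V_m / 22414 = 50.4 / 22414 = 0.00224859
Number of molecules = moles * NA = 0.00224859 * 6.022e23
SA = molecules * sigma / mass
SA = (50.4 / 22414) * 6.022e23 * 0.162e-18 / 0.43
SA = 510.2 m^2/g

510.2


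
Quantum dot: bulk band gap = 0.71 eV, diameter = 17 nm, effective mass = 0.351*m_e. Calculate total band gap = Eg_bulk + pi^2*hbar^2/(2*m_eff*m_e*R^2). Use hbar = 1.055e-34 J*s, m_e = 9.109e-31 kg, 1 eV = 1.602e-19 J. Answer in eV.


Radius R = 17/2 nm = 8.5e-09 m
Confinement energy dE = pi^2 * hbar^2 / (2 * m_eff * m_e * R^2)
dE = pi^2 * (1.055e-34)^2 / (2 * 0.351 * 9.109e-31 * (8.5e-09)^2) J, divided by 1.602e-19 J/eV
dE = 0.0148 eV
Total band gap = E_g(bulk) + dE = 0.71 + 0.0148 = 0.7248 eV

0.7248


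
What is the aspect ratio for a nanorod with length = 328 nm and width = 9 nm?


Aspect ratio AR = length / diameter
AR = 328 / 9
AR = 36.44

36.44


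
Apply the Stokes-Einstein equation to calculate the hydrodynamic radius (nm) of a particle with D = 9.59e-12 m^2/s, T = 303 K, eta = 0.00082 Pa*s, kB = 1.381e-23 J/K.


Stokes-Einstein: R = kB*T / (6*pi*eta*D)
R = 1.381e-23 * 303 / (6 * pi * 0.00082 * 9.59e-12)
R = 2.82295e-08 m = 28.23 nm

28.23


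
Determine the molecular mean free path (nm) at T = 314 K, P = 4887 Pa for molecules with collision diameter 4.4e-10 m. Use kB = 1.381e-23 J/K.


Mean free path: lambda = kB*T / (sqrt(2) * pi * d^2 * P)
lambda = 1.381e-23 * 314 / (sqrt(2) * pi * (4.4e-10)^2 * 4887)
lambda = 1.0316e-06 m
lambda = 1031.6 nm

1031.6


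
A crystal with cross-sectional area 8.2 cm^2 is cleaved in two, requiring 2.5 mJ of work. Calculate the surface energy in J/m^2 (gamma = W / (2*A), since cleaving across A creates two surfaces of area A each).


Convert: A = 8.2 cm^2 = 0.00082 m^2, W = 2.5 mJ = 0.0025 J
Cleaving exposes two faces of area A, so total new surface = 2*A and gamma = W / (2*A)
gamma = 0.0025 / (2 * 0.00082)
gamma = 1.524 J/m^2

1.524


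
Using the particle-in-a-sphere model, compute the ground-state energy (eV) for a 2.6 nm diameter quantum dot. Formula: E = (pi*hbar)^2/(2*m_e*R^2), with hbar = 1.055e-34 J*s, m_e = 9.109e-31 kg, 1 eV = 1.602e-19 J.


Radius R = 2.6/2 = 1.3 nm = 1.3e-09 m
E = (pi * 1.055e-34)^2 / (2 * 9.109e-31 * (1.3e-09)^2)
E(J) = 3.56794e-20
E = E(J) / 1.602e-19 = 0.2227 eV

0.2227


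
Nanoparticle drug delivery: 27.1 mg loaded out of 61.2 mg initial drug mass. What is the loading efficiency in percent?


Drug loading efficiency = (drug loaded / drug initial) * 100
DLE = 27.1 / 61.2 * 100
DLE = 0.4428 * 100
DLE = 44.28%

44.28


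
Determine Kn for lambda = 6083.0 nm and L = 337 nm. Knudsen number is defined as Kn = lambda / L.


Knudsen number Kn = lambda / L
Kn = 6083.0 / 337
Kn = 18.0504

18.0504


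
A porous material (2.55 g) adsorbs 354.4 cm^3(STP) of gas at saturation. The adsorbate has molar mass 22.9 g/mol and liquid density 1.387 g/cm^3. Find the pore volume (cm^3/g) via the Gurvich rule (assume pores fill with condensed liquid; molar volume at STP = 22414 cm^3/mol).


Moles adsorbed n = V_ads / 22414 = 354.4 / 22414 = 1.581155e-02 mol
Liquid volume V_liq = n * M / rho_liq = 1.581155e-02 * 22.9 / 1.387 = 0.26106 cm^3
Specific pore volume V_pore = V_liq / m_sample = 0.26106 / 2.55
V_pore = 0.1024 cm^3/g

0.1024


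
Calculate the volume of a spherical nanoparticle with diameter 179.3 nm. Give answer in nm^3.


Radius r = 179.3/2 = 89.65 nm
Volume V = (4/3) * pi * r^3
V = (4/3) * pi * (89.65)^3
V = 3018140.76 nm^3

3018140.76


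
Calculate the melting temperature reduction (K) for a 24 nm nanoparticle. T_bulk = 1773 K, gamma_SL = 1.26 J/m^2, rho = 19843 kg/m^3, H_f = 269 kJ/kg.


Radius R = 24/2 = 12 nm = 1.2e-08 m
Convert H_f = 269 kJ/kg = 269000 J/kg
dT = 2 * gamma_SL * T_bulk / (rho * H_f * R)
dT = 2 * 1.26 * 1773 / (19843 * 269000 * 1.2e-08)
dT = 69.8 K

69.8


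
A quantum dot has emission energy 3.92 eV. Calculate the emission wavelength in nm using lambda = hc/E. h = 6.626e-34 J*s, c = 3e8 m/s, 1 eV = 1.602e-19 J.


Convert energy: E = 3.92 eV = 3.92 * 1.602e-19 = 6.27984e-19 J
lambda = h*c / E = 6.626e-34 * 3e8 / 6.27984e-19
lambda = 3.16537e-07 m = 316.5 nm

316.5


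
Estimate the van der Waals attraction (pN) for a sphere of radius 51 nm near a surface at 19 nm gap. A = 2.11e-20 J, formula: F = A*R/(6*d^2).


Convert to SI: R = 51 nm = 5.1e-08 m, d = 19 nm = 1.9e-08 m
F = A * R / (6 * d^2)
F = 2.11e-20 * 5.1e-08 / (6 * (1.9e-08)^2)
F = 4.96814e-13 N = 0.497 pN

0.497


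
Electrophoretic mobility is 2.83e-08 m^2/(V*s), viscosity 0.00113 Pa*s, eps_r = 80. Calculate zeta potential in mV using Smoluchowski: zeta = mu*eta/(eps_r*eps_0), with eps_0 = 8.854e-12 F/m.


Smoluchowski equation: zeta = mu * eta / (eps_r * eps_0)
zeta = 2.83e-08 * 0.00113 / (80 * 8.854e-12)
zeta = 0.045148 V = 45.15 mV

45.15


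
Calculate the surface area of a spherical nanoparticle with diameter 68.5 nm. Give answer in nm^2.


Radius r = 68.5/2 = 34.25 nm
Surface area SA = 4 * pi * r^2
SA = 4 * pi * (34.25)^2
SA = 14741.14 nm^2

14741.14


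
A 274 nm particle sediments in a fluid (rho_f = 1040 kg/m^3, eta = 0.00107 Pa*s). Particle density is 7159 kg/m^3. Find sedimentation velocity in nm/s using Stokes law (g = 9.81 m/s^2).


Radius R = 274/2 nm = 1.37e-07 m
Density difference = 7159 - 1040 = 6119 kg/m^3
v = 2 * R^2 * (rho_p - rho_f) * g / (9 * eta)
v = 2 * (1.37e-07)^2 * 6119 * 9.81 / (9 * 0.00107)
v = 2.33988e-07 m/s = 233.9884 nm/s

233.9884


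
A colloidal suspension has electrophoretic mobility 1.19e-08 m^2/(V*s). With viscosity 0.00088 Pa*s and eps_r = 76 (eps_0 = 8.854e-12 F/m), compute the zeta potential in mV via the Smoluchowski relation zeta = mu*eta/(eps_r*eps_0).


Smoluchowski equation: zeta = mu * eta / (eps_r * eps_0)
zeta = 1.19e-08 * 0.00088 / (76 * 8.854e-12)
zeta = 0.015562 V = 15.56 mV

15.56


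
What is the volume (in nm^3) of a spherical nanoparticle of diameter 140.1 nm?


Radius r = 140.1/2 = 70.05 nm
Volume V = (4/3) * pi * r^3
V = (4/3) * pi * (70.05)^3
V = 1439836.0 nm^3

1439836.0


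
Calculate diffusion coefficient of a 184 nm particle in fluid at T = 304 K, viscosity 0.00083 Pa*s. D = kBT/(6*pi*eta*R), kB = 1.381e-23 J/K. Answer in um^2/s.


Radius R = 184/2 = 92 nm = 9.2e-08 m
D = kB*T / (6*pi*eta*R)
D = 1.381e-23 * 304 / (6 * pi * 0.00083 * 9.2e-08)
D = 2.91676e-12 m^2/s = 2.917 um^2/s

2.917


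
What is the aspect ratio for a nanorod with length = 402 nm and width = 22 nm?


Aspect ratio AR = length / diameter
AR = 402 / 22
AR = 18.27

18.27


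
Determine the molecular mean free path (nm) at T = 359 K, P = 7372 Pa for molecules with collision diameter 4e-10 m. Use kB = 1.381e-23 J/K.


Mean free path: lambda = kB*T / (sqrt(2) * pi * d^2 * P)
lambda = 1.381e-23 * 359 / (sqrt(2) * pi * (4e-10)^2 * 7372)
lambda = 9.46058e-07 m
lambda = 946.06 nm

946.06


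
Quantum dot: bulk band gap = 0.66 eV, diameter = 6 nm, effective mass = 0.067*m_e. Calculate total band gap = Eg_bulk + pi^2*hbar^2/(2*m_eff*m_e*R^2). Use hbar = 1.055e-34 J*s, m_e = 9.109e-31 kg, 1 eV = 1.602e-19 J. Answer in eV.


Radius R = 6/2 nm = 3e-09 m
Confinement energy dE = pi^2 * hbar^2 / (2 * m_eff * m_e * R^2)
dE = pi^2 * (1.055e-34)^2 / (2 * 0.067 * 9.109e-31 * (3e-09)^2) J, divided by 1.602e-19 J/eV
dE = 0.6242 eV
Total band gap = E_g(bulk) + dE = 0.66 + 0.6242 = 1.2842 eV

1.2842


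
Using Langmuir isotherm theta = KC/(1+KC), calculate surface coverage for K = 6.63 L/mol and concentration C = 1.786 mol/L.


Langmuir isotherm: theta = K*C / (1 + K*C)
K*C = 6.63 * 1.786 = 11.84118
theta = 11.84118 / (1 + 11.84118) = 11.84118 / 12.84118
theta = 0.9221

0.9221


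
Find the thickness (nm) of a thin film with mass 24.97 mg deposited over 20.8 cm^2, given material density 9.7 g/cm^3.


Convert: m = 24.97 mg = 2.4970e-05 kg, A = 20.8 cm^2 = 2.0800e-03 m^2, rho = 9.7 g/cm^3 = 9700 kg/m^3
t = m / (A * rho)
t = 2.4970e-05 / (2.0800e-03 * 9700)
t = 1.2376e-06 m = 1237.6 nm

1237.6


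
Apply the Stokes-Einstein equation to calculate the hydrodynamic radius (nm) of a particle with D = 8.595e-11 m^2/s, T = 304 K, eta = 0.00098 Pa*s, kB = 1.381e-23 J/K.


Stokes-Einstein: R = kB*T / (6*pi*eta*D)
R = 1.381e-23 * 304 / (6 * pi * 0.00098 * 8.595e-11)
R = 2.6442e-09 m = 2.64 nm

2.64


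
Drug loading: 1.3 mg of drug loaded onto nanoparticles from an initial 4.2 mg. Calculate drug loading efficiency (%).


Drug loading efficiency = (drug loaded / drug initial) * 100
DLE = 1.3 / 4.2 * 100
DLE = 0.3095 * 100
DLE = 30.95%

30.95


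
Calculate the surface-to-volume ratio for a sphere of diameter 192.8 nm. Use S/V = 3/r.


Radius r = 192.8/2 = 96.4 nm
S/V = 3 / r = 3 / 96.4
S/V = 0.0311 nm^-1

0.0311


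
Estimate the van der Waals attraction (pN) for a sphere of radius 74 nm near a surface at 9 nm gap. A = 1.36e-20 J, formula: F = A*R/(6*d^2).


Convert to SI: R = 74 nm = 7.4e-08 m, d = 9 nm = 9e-09 m
F = A * R / (6 * d^2)
F = 1.36e-20 * 7.4e-08 / (6 * (9e-09)^2)
F = 2.07078e-12 N = 2.071 pN

2.071


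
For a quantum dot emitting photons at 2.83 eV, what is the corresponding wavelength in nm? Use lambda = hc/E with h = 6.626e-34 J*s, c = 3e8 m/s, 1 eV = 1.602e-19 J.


Convert energy: E = 2.83 eV = 2.83 * 1.602e-19 = 4.53366e-19 J
lambda = h*c / E = 6.626e-34 * 3e8 / 4.53366e-19
lambda = 4.38454e-07 m = 438.5 nm

438.5


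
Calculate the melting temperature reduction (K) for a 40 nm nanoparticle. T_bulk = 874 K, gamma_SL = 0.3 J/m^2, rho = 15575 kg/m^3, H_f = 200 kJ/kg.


Radius R = 40/2 = 20 nm = 2e-08 m
Convert H_f = 200 kJ/kg = 200000 J/kg
dT = 2 * gamma_SL * T_bulk / (rho * H_f * R)
dT = 2 * 0.3 * 874 / (15575 * 200000 * 2e-08)
dT = 8.4 K

8.4


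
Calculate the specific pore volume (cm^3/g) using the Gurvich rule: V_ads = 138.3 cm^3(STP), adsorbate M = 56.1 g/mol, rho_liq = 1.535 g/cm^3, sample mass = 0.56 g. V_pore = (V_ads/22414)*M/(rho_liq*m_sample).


Moles adsorbed n = V_ads / 22414 = 138.3 / 22414 = 6.170251e-03 mol
Liquid volume V_liq = n * M / rho_liq = 6.170251e-03 * 56.1 / 1.535 = 0.22551 cm^3
Specific pore volume V_pore = V_liq / m_sample = 0.22551 / 0.56
V_pore = 0.4027 cm^3/g

0.4027


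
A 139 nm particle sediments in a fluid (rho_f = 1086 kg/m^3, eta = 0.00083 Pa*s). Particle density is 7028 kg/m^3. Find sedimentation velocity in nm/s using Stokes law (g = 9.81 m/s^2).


Radius R = 139/2 nm = 6.95e-08 m
Density difference = 7028 - 1086 = 5942 kg/m^3
v = 2 * R^2 * (rho_p - rho_f) * g / (9 * eta)
v = 2 * (6.95e-08)^2 * 5942 * 9.81 / (9 * 0.00083)
v = 7.53843e-08 m/s = 75.3843 nm/s

75.3843


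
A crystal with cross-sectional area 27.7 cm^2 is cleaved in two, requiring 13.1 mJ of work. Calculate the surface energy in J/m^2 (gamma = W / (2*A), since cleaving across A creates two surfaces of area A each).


Convert: A = 27.7 cm^2 = 0.00277 m^2, W = 13.1 mJ = 0.0131 J
Cleaving exposes two faces of area A, so total new surface = 2*A and gamma = W / (2*A)
gamma = 0.0131 / (2 * 0.00277)
gamma = 2.365 J/m^2

2.365


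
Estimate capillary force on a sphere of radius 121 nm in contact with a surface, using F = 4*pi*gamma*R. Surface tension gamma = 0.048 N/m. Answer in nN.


Convert radius: R = 121 nm = 1.21e-07 m
F = 4 * pi * gamma * R
F = 4 * pi * 0.048 * 1.21e-07
F = 7.29855e-08 N = 72.9855 nN

72.9855


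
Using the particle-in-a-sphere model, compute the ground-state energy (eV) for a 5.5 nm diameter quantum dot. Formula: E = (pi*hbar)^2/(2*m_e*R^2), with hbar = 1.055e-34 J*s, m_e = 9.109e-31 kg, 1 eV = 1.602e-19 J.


Radius R = 5.5/2 = 2.75 nm = 2.75e-09 m
E = (pi * 1.055e-34)^2 / (2 * 9.109e-31 * (2.75e-09)^2)
E(J) = 7.97331e-21
E = E(J) / 1.602e-19 = 0.0498 eV

0.0498


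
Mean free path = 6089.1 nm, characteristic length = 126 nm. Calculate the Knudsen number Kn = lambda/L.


Knudsen number Kn = lambda / L
Kn = 6089.1 / 126
Kn = 48.3262

48.3262


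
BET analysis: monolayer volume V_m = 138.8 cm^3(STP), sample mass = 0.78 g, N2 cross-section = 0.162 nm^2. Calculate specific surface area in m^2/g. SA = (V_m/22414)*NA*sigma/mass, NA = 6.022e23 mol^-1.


Number of moles in monolayer = V_m / 22414 = 138.8 / 22414 = 0.00619256
Number of molecules = moles * NA = 0.00619256 * 6.022e23
SA = molecules * sigma / mass
SA = (138.8 / 22414) * 6.022e23 * 0.162e-18 / 0.78
SA = 774.5 m^2/g

774.5
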